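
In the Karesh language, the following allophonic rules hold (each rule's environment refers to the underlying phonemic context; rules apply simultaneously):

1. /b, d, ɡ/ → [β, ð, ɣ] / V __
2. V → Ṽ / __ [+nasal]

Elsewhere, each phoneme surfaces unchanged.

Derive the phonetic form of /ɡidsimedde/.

[ɡiðsĩmeðde]

/ɡ/ (word-initial): rule 1 targets it, but not immediately after a vowel → unchanged [ɡ].
/i/ (between /ɡ/ and /d/): rule 2 targets it, but not before a nasal consonant → unchanged [i].
/d/ (between /i/ and /s/) occurs immediately after a vowel → [ð] by rule 1.
/s/ (between /d/ and /i/) is unaffected → [s].
Rule 2 applies to /i/ (between /s/ and /m/: before a nasal consonant) → [ĩ].
/m/ stays [m].
/e/ (between /m/ and /d/) is in the target of rule 2 but the environment (before a nasal consonant) is not met → [e].
/d/ (between /e/ and /d/) occurs immediately after a vowel → [ð] by rule 1.
/d/ (between /d/ and /e/) is in the target of rule 1 but the environment (immediately after a vowel) is not met → [d].
/e/ (word-final) fails the environment for rule 2, so it stays [e].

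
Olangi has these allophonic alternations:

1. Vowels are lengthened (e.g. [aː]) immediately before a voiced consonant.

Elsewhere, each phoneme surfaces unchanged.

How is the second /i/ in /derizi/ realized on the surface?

/i/ (word-final): rule 1 targets it, but not before a voiced consonant → unchanged [i].

[i]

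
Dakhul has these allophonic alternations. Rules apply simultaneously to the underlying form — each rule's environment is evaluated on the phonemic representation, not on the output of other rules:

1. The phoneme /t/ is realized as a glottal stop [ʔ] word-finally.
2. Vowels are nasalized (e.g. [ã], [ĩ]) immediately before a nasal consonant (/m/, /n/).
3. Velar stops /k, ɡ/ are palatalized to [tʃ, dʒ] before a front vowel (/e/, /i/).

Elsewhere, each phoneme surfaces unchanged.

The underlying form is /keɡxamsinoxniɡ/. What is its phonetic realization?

/k/ (word-initial): before a front vowel, so rule 3 applies → [tʃ].
/e/ (between /k/ and /ɡ/) fails the environment for rule 2, so it stays [e].
/ɡ/ — between /e/ and /x/; rule 3 does not apply here → [ɡ].
/a/ meets the environment for rule 2 (before a nasal consonant) → [ã].
/i/ — between /s/ and /n/, before a nasal consonant — surfaces as [ĩ] (rule 2).
/o/ — between /n/ and /x/; rule 2 does not apply here → [o].
/i/ — between /n/ and /ɡ/; rule 2 does not apply here → [i].
/ɡ/ (word-final) fails the environment for rule 3, so it stays [ɡ].

[tʃeɡxãmsĩnoxniɡ]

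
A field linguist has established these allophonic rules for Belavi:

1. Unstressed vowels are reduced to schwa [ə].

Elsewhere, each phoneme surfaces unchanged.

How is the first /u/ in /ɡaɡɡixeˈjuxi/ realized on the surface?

/u/ (between /j/ and /x/) fails the environment for rule 1, so it stays [u].

[u]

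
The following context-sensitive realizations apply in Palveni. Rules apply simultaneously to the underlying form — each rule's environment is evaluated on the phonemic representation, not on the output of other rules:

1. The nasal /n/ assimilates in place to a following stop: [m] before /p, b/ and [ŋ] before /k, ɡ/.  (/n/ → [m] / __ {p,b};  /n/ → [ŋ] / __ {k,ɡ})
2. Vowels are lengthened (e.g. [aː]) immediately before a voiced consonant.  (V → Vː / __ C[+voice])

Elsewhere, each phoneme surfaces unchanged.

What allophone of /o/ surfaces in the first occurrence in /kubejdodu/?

[oː]

/o/ — between /d/ and /d/, before a voiced consonant — surfaces as [oː] (rule 2).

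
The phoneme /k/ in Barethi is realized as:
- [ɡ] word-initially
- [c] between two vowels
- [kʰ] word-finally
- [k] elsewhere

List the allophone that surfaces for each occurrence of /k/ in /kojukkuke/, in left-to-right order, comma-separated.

[ɡ], [k], [k], [c]

Occurrence 1 (position 1): word-initially → [ɡ].
Occurrence 2 (position 5): no conditioning environment matches → elsewhere allophone [k].
Occurrence 3 (position 6): no conditioning environment matches → elsewhere allophone [k].
Occurrence 4 (position 8): between two vowels → [c].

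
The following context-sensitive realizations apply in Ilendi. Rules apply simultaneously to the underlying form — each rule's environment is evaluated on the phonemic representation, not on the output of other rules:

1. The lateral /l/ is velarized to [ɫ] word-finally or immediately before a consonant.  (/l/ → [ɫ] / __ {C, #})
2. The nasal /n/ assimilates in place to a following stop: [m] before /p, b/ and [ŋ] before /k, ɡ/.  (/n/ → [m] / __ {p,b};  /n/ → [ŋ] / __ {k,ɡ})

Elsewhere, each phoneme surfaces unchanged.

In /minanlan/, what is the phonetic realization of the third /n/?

[n]

/n/ — word-final; rule 2 does not apply here → [n].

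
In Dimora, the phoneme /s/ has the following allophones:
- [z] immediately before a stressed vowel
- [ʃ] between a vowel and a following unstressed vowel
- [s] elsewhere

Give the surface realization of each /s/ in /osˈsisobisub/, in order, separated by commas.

Occurrence 1 (position 2): no conditioning environment matches → elsewhere allophone [s].
Occurrence 2 (position 3): immediately before a stressed vowel → [z].
Occurrence 3 (position 5): between a vowel and a following unstressed vowel → [ʃ].
Occurrence 4 (position 9): between a vowel and a following unstressed vowel → [ʃ].

[s], [z], [ʃ], [ʃ]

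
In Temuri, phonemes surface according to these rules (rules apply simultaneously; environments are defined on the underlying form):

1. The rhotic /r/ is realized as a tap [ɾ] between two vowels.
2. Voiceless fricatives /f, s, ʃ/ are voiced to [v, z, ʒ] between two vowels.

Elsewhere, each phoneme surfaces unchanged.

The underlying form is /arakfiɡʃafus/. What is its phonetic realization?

[aɾakfiɡʃavus]

/a/ (word-initial): no rule targets it → [a].
/r/ (between /a/ and /a/): between two vowels, so rule 1 applies → [ɾ].
/a/ stays [a].
/k/ stays [k].
/f/ (between /k/ and /i/) fails the environment for rule 2, so it stays [f].
/i/ (between /f/ and /ɡ/) is unaffected → [i].
/ɡ/ stays [ɡ].
/ʃ/ — between /ɡ/ and /a/; rule 2 does not apply here → [ʃ].
/a/ stays [a].
Rule 2 applies to /f/ (between /a/ and /u/: between two vowels) → [v].
/u/ (between /f/ and /s/): no rule targets it → [u].
/s/ (word-final): rule 2 targets it, but not between two vowels → unchanged [s].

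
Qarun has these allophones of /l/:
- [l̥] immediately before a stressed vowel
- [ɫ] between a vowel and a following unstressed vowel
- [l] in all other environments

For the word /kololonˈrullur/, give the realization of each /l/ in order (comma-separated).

[ɫ], [ɫ], [l], [l]

Occurrence 1 (position 3): between a vowel and a following unstressed vowel → [ɫ].
Occurrence 2 (position 5): between a vowel and a following unstressed vowel → [ɫ].
Occurrence 3 (position 10): no conditioning environment matches → elsewhere allophone [l].
Occurrence 4 (position 11): no conditioning environment matches → elsewhere allophone [l].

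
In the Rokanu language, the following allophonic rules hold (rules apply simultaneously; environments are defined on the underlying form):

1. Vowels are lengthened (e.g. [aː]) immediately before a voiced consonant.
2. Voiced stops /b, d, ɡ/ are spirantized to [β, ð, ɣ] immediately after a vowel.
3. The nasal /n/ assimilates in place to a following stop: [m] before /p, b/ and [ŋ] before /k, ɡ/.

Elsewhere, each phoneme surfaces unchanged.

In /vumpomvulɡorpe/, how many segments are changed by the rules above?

4

Segments that undergo a rule: /u/ → [uː] (rule 1); /o/ → [oː] (rule 1); /u/ → [uː] (rule 1); /o/ → [oː] (rule 1).
All other segments surface unchanged.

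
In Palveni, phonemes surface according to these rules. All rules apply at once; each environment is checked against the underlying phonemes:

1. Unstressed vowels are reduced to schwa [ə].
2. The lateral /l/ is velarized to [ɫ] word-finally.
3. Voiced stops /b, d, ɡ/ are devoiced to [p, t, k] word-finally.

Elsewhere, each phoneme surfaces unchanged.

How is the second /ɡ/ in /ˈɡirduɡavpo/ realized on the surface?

/ɡ/ (between /u/ and /a/) fails the environment for rule 3, so it stays [ɡ].

[ɡ]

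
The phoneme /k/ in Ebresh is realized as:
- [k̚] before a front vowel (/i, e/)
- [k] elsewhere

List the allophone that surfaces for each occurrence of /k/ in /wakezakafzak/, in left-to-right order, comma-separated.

Occurrence 1 (position 3): before a front vowel (/i, e/) → [k̚].
Occurrence 2 (position 7): no conditioning environment matches → elsewhere allophone [k].
Occurrence 3 (position 12): no conditioning environment matches → elsewhere allophone [k].

[k̚], [k], [k]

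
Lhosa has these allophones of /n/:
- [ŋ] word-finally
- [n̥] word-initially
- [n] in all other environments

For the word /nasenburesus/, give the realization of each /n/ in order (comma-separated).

Occurrence 1 (position 1): word-initially → [n̥].
Occurrence 2 (position 5): no conditioning environment matches → elsewhere allophone [n].

[n̥], [n]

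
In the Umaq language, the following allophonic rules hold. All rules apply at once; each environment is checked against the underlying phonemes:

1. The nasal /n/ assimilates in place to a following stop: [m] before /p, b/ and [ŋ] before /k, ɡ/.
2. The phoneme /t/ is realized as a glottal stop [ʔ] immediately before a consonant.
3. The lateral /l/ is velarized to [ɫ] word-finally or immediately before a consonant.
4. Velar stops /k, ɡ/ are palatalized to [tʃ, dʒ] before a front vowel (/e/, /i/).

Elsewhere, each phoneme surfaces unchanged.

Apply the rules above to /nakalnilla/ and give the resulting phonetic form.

[nakaɫniɫla]

/n/ (word-initial): rule 1 targets it, but not before a labial or velar stop → unchanged [n].
/k/ — between /a/ and /a/; rule 4 does not apply here → [k].
/l/ (between /a/ and /n/) occurs word-finally or immediately before a consonant → [ɫ] by rule 3.
/n/ (between /l/ and /i/) fails the environment for rule 1, so it stays [n].
/l/ meets the environment for rule 3 (word-finally or immediately before a consonant) → [ɫ].
/l/ — between /l/ and /a/; rule 3 does not apply here → [l].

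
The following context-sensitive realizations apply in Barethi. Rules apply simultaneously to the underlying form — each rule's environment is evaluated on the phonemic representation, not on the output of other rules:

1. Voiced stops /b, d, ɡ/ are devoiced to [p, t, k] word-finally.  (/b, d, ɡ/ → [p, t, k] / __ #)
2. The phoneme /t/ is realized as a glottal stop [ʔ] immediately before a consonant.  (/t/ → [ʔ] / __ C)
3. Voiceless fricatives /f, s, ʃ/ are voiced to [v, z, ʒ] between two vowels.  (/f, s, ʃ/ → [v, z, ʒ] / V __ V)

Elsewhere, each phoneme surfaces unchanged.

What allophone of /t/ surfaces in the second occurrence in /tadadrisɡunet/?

[t]

/t/ — word-final; rule 2 does not apply here → [t].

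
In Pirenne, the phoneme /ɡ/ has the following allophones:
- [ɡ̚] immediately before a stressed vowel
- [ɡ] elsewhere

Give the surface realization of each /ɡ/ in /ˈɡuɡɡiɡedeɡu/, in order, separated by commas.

Occurrence 1 (position 1): immediately before a stressed vowel → [ɡ̚].
Occurrence 2 (position 3): no conditioning environment matches → elsewhere allophone [ɡ].
Occurrence 3 (position 4): no conditioning environment matches → elsewhere allophone [ɡ].
Occurrence 4 (position 6): no conditioning environment matches → elsewhere allophone [ɡ].
Occurrence 5 (position 10): no conditioning environment matches → elsewhere allophone [ɡ].

[ɡ̚], [ɡ], [ɡ], [ɡ], [ɡ]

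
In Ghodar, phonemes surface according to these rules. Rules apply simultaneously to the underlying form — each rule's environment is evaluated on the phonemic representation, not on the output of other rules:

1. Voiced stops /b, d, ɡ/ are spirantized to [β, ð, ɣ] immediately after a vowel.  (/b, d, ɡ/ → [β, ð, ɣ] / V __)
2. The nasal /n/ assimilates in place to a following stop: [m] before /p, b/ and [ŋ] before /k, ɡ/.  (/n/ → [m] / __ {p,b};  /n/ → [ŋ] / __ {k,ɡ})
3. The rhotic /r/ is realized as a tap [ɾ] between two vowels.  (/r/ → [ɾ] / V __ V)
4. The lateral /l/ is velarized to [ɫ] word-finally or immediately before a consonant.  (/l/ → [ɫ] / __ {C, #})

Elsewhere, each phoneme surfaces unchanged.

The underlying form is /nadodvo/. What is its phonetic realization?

[naðoðvo]

/n/ (word-initial): rule 2 targets it, but not before a labial or velar stop → unchanged [n].
/a/ — not in any rule's target class → [a].
/d/ (between /a/ and /o/): immediately after a vowel, so rule 1 applies → [ð].
/o/ (between /d/ and /d/) is unaffected → [o].
/d/ (between /o/ and /v/): immediately after a vowel, so rule 1 applies → [ð].
/v/ (between /d/ and /o/) is unaffected → [v].
/o/ stays [o].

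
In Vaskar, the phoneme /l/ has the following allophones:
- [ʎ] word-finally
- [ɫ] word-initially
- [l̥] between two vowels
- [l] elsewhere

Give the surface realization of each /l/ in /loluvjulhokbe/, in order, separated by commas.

Occurrence 1 (position 1): word-initially → [ɫ].
Occurrence 2 (position 3): between two vowels → [l̥].
Occurrence 3 (position 8): no conditioning environment matches → elsewhere allophone [l].

[ɫ], [l̥], [l]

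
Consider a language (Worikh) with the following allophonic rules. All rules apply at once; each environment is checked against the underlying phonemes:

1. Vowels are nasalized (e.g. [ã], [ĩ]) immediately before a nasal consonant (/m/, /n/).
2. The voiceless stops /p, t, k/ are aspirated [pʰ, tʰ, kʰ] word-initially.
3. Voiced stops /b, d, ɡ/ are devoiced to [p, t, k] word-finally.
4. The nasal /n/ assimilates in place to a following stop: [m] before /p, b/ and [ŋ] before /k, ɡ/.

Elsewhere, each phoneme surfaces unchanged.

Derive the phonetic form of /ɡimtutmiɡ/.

[ɡĩmtutmik]

/ɡ/ (word-initial) is in the target of rule 3 but the environment (word-finally) is not met → [ɡ].
/i/ (between /ɡ/ and /m/): before a nasal consonant, so rule 1 applies → [ĩ].
/m/ — not in any rule's target class → [m].
/t/ — between /m/ and /u/; rule 2 does not apply here → [t].
/u/ (between /t/ and /t/): rule 1 targets it, but not before a nasal consonant → unchanged [u].
/t/ (between /u/ and /m/) fails the environment for rule 2, so it stays [t].
/m/ (between /t/ and /i/): no rule targets it → [m].
/i/ (between /m/ and /ɡ/) fails the environment for rule 1, so it stays [i].
Rule 3 applies to /ɡ/ (word-final: word-finally) → [k].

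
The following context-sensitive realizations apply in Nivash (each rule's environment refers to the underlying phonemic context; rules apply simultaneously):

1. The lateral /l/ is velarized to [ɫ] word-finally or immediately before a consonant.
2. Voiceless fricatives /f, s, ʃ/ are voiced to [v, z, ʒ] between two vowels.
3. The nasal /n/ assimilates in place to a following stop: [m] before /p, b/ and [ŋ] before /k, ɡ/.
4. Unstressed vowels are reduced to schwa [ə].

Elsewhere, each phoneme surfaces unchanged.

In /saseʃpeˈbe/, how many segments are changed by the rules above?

4

Segments that undergo a rule: /a/ → [ə] (rule 4); /s/ → [z] (rule 2); /e/ → [ə] (rule 4); /e/ → [ə] (rule 4).
All other segments surface unchanged.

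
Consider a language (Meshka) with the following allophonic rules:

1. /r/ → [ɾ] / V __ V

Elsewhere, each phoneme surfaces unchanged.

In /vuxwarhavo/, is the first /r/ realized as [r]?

/r/ (between /a/ and /h/): rule 1 targets it, but not between two vowels → unchanged [r].
The actual realization is [r], which matches [r].

Yes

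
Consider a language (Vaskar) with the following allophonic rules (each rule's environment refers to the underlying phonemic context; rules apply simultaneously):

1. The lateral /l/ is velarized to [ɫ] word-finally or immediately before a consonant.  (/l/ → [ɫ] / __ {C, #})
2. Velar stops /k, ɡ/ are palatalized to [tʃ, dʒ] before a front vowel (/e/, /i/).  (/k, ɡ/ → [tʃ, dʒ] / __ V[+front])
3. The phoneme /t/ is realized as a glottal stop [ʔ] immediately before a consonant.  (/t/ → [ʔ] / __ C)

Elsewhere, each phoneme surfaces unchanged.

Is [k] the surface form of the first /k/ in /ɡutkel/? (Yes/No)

/k/ — between /t/ and /e/, before a front vowel — surfaces as [tʃ] (rule 2).
The actual realization is [tʃ], not [k].

No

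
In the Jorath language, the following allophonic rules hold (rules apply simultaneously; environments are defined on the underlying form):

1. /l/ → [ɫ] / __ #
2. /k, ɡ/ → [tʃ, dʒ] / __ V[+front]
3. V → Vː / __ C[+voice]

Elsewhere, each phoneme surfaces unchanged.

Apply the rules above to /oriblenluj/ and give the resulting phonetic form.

/o/ meets the environment for rule 3 (before a voiced consonant) → [oː].
/i/ — between /r/ and /b/, before a voiced consonant — surfaces as [iː] (rule 3).
/l/ (between /b/ and /e/) fails the environment for rule 1, so it stays [l].
Rule 3 applies to /e/ (between /l/ and /n/: before a voiced consonant) → [eː].
/l/ (between /n/ and /u/): rule 1 targets it, but not word-finally → unchanged [l].
/u/ (between /l/ and /j/) occurs before a voiced consonant → [uː] by rule 3.

[oːriːbleːnluːj]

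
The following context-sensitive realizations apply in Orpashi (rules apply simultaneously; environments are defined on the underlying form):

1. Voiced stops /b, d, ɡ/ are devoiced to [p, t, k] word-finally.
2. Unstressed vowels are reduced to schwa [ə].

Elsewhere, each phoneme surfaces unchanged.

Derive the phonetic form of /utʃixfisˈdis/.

Rule 2 applies to /u/ (word-initial: in an unstressed syllable) → [ə].
/t/ stays [t].
/ʃ/ (between /t/ and /i/): no rule targets it → [ʃ].
/i/ — between /ʃ/ and /x/, in an unstressed syllable — surfaces as [ə] (rule 2).
/x/ stays [x].
/f/ — not in any rule's target class → [f].
/i/ — between /f/ and /s/, in an unstressed syllable — surfaces as [ə] (rule 2).
/s/ (between /i/ and /d/): no rule targets it → [s].
/d/ (between /s/ and /i/): rule 1 targets it, but not word-finally → unchanged [d].
/i/ (between /d/ and /s/) fails the environment for rule 2, so it stays [i].
/s/ (word-final): no rule targets it → [s].

[ətʃəxfəsˈdis]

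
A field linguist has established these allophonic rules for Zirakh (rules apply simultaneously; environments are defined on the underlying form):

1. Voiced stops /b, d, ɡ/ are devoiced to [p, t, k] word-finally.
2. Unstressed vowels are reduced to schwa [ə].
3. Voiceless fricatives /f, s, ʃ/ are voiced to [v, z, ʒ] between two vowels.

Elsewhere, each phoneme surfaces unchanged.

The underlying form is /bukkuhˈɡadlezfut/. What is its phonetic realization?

[bəkkəhˈɡadləzfət]

/b/ (word-initial) is in the target of rule 1 but the environment (word-finally) is not met → [b].
/u/ meets the environment for rule 2 (in an unstressed syllable) → [ə].
/k/ (between /u/ and /k/): no rule targets it → [k].
/k/ stays [k].
/u/ — between /k/ and /h/, in an unstressed syllable — surfaces as [ə] (rule 2).
/h/ (between /u/ and /ɡ/): no rule targets it → [h].
/ɡ/ (between /h/ and /a/) fails the environment for rule 1, so it stays [ɡ].
/a/ — between /ɡ/ and /d/; rule 2 does not apply here → [a].
/d/ (between /a/ and /l/) is in the target of rule 1 but the environment (word-finally) is not met → [d].
/l/ (between /d/ and /e/): no rule targets it → [l].
/e/ — between /l/ and /z/, in an unstressed syllable — surfaces as [ə] (rule 2).
/z/ — not in any rule's target class → [z].
/f/ (between /z/ and /u/) is in the target of rule 3 but the environment (between two vowels) is not met → [f].
/u/ (between /f/ and /t/): in an unstressed syllable, so rule 2 applies → [ə].
/t/ (word-final) is unaffected → [t].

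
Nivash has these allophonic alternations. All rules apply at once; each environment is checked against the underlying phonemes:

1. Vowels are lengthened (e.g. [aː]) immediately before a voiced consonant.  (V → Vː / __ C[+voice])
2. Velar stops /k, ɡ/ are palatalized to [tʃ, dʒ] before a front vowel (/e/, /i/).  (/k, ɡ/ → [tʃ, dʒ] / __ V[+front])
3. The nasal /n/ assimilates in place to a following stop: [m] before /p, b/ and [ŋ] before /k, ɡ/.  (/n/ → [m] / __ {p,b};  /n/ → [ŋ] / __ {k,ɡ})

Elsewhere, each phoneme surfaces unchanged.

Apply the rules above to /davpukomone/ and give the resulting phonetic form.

[daːvpukoːmoːne]

/d/ — not in any rule's target class → [d].
/a/ meets the environment for rule 1 (before a voiced consonant) → [aː].
/v/ stays [v].
/p/ — not in any rule's target class → [p].
/u/ (between /p/ and /k/) fails the environment for rule 1, so it stays [u].
/k/ — between /u/ and /o/; rule 2 does not apply here → [k].
/o/ — between /k/ and /m/, before a voiced consonant — surfaces as [oː] (rule 1).
/m/ stays [m].
/o/ meets the environment for rule 1 (before a voiced consonant) → [oː].
/n/ (between /o/ and /e/): rule 3 targets it, but not before a labial or velar stop → unchanged [n].
/e/ (word-final) fails the environment for rule 1, so it stays [e].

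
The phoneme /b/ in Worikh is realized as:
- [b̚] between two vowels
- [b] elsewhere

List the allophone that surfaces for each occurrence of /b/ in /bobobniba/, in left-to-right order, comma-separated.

[b], [b̚], [b], [b̚]

Occurrence 1 (position 1): no conditioning environment matches → elsewhere allophone [b].
Occurrence 2 (position 3): between two vowels → [b̚].
Occurrence 3 (position 5): no conditioning environment matches → elsewhere allophone [b].
Occurrence 4 (position 8): between two vowels → [b̚].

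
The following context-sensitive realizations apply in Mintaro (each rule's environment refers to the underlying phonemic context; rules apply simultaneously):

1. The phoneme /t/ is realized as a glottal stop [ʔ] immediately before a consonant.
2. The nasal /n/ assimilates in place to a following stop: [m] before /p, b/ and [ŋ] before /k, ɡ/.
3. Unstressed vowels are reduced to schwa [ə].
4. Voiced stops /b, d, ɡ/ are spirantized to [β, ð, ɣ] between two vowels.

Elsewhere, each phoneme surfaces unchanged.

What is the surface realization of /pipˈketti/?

[pəpˈkeʔtə]

/p/ (word-initial): no rule targets it → [p].
/i/ — between /p/ and /p/, in an unstressed syllable — surfaces as [ə] (rule 3).
/p/ (between /i/ and /k/) is unaffected → [p].
/k/ (between /p/ and /e/) is unaffected → [k].
/e/ — between /k/ and /t/; rule 3 does not apply here → [e].
/t/ — between /e/ and /t/, immediately before a consonant — surfaces as [ʔ] (rule 1).
/t/ (between /t/ and /i/): rule 1 targets it, but not immediately before a consonant → unchanged [t].
/i/ (word-final): in an unstressed syllable, so rule 3 applies → [ə].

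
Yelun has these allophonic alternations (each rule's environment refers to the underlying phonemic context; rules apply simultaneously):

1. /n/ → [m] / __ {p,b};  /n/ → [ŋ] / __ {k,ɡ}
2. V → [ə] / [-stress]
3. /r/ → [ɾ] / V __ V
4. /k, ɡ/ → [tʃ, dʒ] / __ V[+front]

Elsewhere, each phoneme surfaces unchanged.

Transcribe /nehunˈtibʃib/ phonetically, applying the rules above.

[nəhənˈtibʃəb]

/n/ (word-initial) is in the target of rule 1 but the environment (before a labial or velar stop) is not met → [n].
/e/ meets the environment for rule 2 (in an unstressed syllable) → [ə].
/h/ — not in any rule's target class → [h].
/u/ — between /h/ and /n/, in an unstressed syllable — surfaces as [ə] (rule 2).
/n/ (between /u/ and /t/) is in the target of rule 1 but the environment (before a labial or velar stop) is not met → [n].
/t/ stays [t].
/i/ (between /t/ and /b/) fails the environment for rule 2, so it stays [i].
/b/ — not in any rule's target class → [b].
/ʃ/ (between /b/ and /i/): no rule targets it → [ʃ].
/i/ meets the environment for rule 2 (in an unstressed syllable) → [ə].
/b/ stays [b].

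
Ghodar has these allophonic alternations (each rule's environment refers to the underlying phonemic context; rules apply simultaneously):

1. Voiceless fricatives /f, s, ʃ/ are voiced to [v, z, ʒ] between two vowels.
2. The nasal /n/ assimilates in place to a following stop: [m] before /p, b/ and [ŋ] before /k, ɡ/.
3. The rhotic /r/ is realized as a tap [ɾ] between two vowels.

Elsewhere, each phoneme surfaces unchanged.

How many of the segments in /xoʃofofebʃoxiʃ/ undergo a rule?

Segments that undergo a rule: /ʃ/ → [ʒ] (rule 1); /f/ → [v] (rule 1); /f/ → [v] (rule 1).
All other segments surface unchanged.

3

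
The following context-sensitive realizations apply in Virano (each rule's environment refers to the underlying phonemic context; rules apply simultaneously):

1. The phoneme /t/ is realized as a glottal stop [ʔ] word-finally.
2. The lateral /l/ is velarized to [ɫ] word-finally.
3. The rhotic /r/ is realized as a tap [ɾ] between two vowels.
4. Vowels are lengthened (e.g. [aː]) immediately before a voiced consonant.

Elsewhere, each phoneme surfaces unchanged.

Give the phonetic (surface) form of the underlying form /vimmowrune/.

/v/ — not in any rule's target class → [v].
Rule 4 applies to /i/ (between /v/ and /m/: before a voiced consonant) → [iː].
/m/ — not in any rule's target class → [m].
/m/ (between /m/ and /o/) is unaffected → [m].
/o/ (between /m/ and /w/): before a voiced consonant, so rule 4 applies → [oː].
/w/ stays [w].
/r/ (between /w/ and /u/) is in the target of rule 3 but the environment (between two vowels) is not met → [r].
Rule 4 applies to /u/ (between /r/ and /n/: before a voiced consonant) → [uː].
/n/ (between /u/ and /e/) is unaffected → [n].
/e/ (word-final) fails the environment for rule 4, so it stays [e].

[viːmmoːwruːne]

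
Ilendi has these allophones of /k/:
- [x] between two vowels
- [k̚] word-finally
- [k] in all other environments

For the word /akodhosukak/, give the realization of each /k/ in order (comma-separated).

Occurrence 1 (position 2): between two vowels → [x].
Occurrence 2 (position 9): between two vowels → [x].
Occurrence 3 (position 11): word-finally → [k̚].

[x], [x], [k̚]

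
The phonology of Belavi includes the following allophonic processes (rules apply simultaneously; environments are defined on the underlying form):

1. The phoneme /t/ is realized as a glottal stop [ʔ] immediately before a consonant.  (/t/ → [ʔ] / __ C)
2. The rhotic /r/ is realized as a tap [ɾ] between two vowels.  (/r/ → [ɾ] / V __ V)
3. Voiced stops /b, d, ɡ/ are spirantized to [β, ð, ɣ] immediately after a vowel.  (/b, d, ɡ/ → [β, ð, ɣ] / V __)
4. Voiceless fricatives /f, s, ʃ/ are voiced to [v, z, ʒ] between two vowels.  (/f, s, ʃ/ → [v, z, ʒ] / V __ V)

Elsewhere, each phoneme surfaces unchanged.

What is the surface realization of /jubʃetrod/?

[juβʃeʔroð]

/b/ (between /u/ and /ʃ/): immediately after a vowel, so rule 3 applies → [β].
/ʃ/ — between /b/ and /e/; rule 4 does not apply here → [ʃ].
/t/ meets the environment for rule 1 (immediately before a consonant) → [ʔ].
/r/ — between /t/ and /o/; rule 2 does not apply here → [r].
/d/ meets the environment for rule 3 (immediately after a vowel) → [ð].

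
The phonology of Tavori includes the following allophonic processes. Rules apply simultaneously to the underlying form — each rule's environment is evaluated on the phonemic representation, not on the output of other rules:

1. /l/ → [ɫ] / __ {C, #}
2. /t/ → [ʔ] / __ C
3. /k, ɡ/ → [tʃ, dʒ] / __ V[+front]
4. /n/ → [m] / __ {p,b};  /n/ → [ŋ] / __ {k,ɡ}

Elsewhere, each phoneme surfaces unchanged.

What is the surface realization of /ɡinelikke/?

Rule 3 applies to /ɡ/ (word-initial: before a front vowel) → [dʒ].
/i/ stays [i].
/n/ (between /i/ and /e/) is in the target of rule 4 but the environment (before a labial or velar stop) is not met → [n].
/e/ (between /n/ and /l/): no rule targets it → [e].
/l/ — between /e/ and /i/; rule 1 does not apply here → [l].
/i/ — not in any rule's target class → [i].
/k/ (between /i/ and /k/): rule 3 targets it, but not before a front vowel → unchanged [k].
/k/ (between /k/ and /e/) occurs before a front vowel → [tʃ] by rule 3.
/e/ stays [e].

[dʒineliktʃe]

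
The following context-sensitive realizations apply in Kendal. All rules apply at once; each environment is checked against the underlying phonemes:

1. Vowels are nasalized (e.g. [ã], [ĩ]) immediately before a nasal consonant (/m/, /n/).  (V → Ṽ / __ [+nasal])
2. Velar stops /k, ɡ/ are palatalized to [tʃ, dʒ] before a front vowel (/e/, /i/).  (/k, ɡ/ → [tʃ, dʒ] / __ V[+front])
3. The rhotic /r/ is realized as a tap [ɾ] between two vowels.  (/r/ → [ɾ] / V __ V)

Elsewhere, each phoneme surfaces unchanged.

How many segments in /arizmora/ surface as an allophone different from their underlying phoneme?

2

Segments that undergo a rule: /r/ → [ɾ] (rule 3); /r/ → [ɾ] (rule 3).
All other segments surface unchanged.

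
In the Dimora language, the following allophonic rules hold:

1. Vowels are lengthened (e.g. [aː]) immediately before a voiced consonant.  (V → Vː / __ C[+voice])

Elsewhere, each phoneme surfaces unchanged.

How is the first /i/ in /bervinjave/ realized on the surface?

[iː]

/i/ meets the environment for rule 1 (before a voiced consonant) → [iː].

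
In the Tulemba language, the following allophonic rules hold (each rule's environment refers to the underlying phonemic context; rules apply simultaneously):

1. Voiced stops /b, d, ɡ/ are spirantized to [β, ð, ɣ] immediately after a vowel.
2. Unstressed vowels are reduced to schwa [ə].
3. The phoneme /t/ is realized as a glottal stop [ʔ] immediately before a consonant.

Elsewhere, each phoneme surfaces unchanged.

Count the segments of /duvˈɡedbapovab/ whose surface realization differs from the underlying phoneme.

Segments that undergo a rule: /u/ → [ə] (rule 2); /d/ → [ð] (rule 1); /a/ → [ə] (rule 2); /o/ → [ə] (rule 2); /a/ → [ə] (rule 2); /b/ → [β] (rule 1).
All other segments surface unchanged.

6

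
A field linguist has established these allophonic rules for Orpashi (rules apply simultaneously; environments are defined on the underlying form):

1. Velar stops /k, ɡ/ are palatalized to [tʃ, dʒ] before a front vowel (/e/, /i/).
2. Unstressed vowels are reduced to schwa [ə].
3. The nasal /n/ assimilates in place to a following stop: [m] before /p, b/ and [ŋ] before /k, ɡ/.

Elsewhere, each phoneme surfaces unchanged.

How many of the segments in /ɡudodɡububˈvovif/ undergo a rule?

Segments that undergo a rule: /u/ → [ə] (rule 2); /o/ → [ə] (rule 2); /u/ → [ə] (rule 2); /u/ → [ə] (rule 2); /i/ → [ə] (rule 2).
All other segments surface unchanged.

5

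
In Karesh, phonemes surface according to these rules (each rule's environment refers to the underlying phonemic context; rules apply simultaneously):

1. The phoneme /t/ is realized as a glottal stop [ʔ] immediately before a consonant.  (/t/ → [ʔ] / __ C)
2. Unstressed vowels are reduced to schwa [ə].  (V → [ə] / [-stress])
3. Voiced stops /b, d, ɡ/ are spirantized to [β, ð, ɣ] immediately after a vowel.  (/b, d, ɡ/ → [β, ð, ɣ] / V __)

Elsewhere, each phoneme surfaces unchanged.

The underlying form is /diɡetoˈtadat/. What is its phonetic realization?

/d/ (word-initial): rule 3 targets it, but not immediately after a vowel → unchanged [d].
Rule 2 applies to /i/ (between /d/ and /ɡ/: in an unstressed syllable) → [ə].
/ɡ/ (between /i/ and /e/): immediately after a vowel, so rule 3 applies → [ɣ].
/e/ (between /ɡ/ and /t/) occurs in an unstressed syllable → [ə] by rule 2.
/t/ (between /e/ and /o/) fails the environment for rule 1, so it stays [t].
/o/ — between /t/ and /t/, in an unstressed syllable — surfaces as [ə] (rule 2).
/t/ (between /o/ and /a/) fails the environment for rule 1, so it stays [t].
/a/ (between /t/ and /d/) is in the target of rule 2 but the environment (in an unstressed syllable) is not met → [a].
/d/ — between /a/ and /a/, immediately after a vowel — surfaces as [ð] (rule 3).
/a/ meets the environment for rule 2 (in an unstressed syllable) → [ə].
/t/ (word-final): rule 1 targets it, but not immediately before a consonant → unchanged [t].

[dəɣətəˈtaðət]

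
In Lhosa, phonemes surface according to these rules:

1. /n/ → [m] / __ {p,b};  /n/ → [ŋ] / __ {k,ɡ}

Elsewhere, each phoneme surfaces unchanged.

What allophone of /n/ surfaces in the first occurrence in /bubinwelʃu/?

/n/ (between /i/ and /w/) is in the target of rule 1 but the environment (before a labial or velar stop) is not met → [n].

[n]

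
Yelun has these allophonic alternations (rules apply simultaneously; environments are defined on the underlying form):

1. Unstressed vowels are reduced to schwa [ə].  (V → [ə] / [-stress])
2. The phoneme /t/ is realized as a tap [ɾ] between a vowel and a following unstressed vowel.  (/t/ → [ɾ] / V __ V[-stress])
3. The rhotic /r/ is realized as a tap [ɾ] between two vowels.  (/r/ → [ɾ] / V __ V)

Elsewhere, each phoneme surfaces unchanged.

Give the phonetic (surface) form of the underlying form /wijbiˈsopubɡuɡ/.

[wəjbəˈsopəbɡəɡ]

/w/ (word-initial) is unaffected → [w].
/i/ (between /w/ and /j/): in an unstressed syllable, so rule 1 applies → [ə].
/j/ (between /i/ and /b/) is unaffected → [j].
/b/ (between /j/ and /i/): no rule targets it → [b].
/i/ — between /b/ and /s/, in an unstressed syllable — surfaces as [ə] (rule 1).
/s/ (between /i/ and /o/): no rule targets it → [s].
/o/ (between /s/ and /p/) is in the target of rule 1 but the environment (in an unstressed syllable) is not met → [o].
/p/ (between /o/ and /u/): no rule targets it → [p].
/u/ meets the environment for rule 1 (in an unstressed syllable) → [ə].
/b/ (between /u/ and /ɡ/) is unaffected → [b].
/ɡ/ stays [ɡ].
/u/ meets the environment for rule 1 (in an unstressed syllable) → [ə].
/ɡ/ (word-final): no rule targets it → [ɡ].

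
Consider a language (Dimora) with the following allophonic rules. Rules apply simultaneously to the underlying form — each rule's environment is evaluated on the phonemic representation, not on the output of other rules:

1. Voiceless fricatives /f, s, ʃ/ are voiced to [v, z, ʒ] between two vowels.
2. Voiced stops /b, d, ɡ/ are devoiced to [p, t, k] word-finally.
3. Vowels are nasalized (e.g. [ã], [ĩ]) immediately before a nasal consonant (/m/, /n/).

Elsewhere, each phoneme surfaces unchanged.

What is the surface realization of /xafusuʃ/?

[xavuzuʃ]

/a/ — between /x/ and /f/; rule 3 does not apply here → [a].
/f/ — between /a/ and /u/, between two vowels — surfaces as [v] (rule 1).
/u/ (between /f/ and /s/) is in the target of rule 3 but the environment (before a nasal consonant) is not met → [u].
/s/ — between /u/ and /u/, between two vowels — surfaces as [z] (rule 1).
/u/ (between /s/ and /ʃ/) is in the target of rule 3 but the environment (before a nasal consonant) is not met → [u].
/ʃ/ (word-final) fails the environment for rule 1, so it stays [ʃ].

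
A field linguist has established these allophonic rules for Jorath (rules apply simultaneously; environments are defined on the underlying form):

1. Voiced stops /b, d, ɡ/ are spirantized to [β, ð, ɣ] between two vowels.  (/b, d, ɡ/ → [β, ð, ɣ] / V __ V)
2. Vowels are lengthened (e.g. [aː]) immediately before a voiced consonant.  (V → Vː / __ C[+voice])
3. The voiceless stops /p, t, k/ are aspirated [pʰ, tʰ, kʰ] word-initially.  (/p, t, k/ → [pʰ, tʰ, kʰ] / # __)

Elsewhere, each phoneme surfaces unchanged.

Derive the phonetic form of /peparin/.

[pʰepaːriːn]

/p/ meets the environment for rule 3 (word-initially) → [pʰ].
/e/ — between /p/ and /p/; rule 2 does not apply here → [e].
/p/ — between /e/ and /a/; rule 3 does not apply here → [p].
/a/ — between /p/ and /r/, before a voiced consonant — surfaces as [aː] (rule 2).
/r/ (between /a/ and /i/): no rule targets it → [r].
Rule 2 applies to /i/ (between /r/ and /n/: before a voiced consonant) → [iː].
/n/ — not in any rule's target class → [n].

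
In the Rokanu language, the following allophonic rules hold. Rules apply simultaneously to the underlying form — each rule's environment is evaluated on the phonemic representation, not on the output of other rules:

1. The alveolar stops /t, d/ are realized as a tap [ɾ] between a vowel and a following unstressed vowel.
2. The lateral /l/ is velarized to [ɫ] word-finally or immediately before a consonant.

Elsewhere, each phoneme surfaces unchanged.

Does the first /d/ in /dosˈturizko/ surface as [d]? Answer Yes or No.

/d/ (word-initial) is in the target of rule 1 but the environment (between a vowel and a following unstressed vowel) is not met → [d].
The actual realization is [d], which matches [d].

Yes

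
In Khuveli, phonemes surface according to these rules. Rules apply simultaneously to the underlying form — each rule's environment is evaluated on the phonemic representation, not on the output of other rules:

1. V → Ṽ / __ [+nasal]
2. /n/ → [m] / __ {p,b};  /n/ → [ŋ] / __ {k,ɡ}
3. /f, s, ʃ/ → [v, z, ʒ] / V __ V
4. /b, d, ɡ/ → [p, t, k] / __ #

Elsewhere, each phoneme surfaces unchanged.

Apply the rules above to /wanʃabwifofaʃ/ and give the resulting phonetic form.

/w/ (word-initial): no rule targets it → [w].
/a/ meets the environment for rule 1 (before a nasal consonant) → [ã].
/n/ (between /a/ and /ʃ/) fails the environment for rule 2, so it stays [n].
/ʃ/ (between /n/ and /a/) fails the environment for rule 3, so it stays [ʃ].
/a/ (between /ʃ/ and /b/) is in the target of rule 1 but the environment (before a nasal consonant) is not met → [a].
/b/ (between /a/ and /w/): rule 4 targets it, but not word-finally → unchanged [b].
/w/ stays [w].
/i/ — between /w/ and /f/; rule 1 does not apply here → [i].
Rule 3 applies to /f/ (between /i/ and /o/: between two vowels) → [v].
/o/ (between /f/ and /f/): rule 1 targets it, but not before a nasal consonant → unchanged [o].
/f/ (between /o/ and /a/): between two vowels, so rule 3 applies → [v].
/a/ — between /f/ and /ʃ/; rule 1 does not apply here → [a].
/ʃ/ (word-final) is in the target of rule 3 but the environment (between two vowels) is not met → [ʃ].

[wãnʃabwivovaʃ]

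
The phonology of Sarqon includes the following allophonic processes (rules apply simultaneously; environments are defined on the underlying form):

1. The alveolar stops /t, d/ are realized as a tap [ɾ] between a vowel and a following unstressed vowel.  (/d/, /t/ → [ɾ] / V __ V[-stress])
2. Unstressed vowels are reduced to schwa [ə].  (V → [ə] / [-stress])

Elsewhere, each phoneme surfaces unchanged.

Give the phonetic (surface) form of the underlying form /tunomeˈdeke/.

/t/ (word-initial) is in the target of rule 1 but the environment (between a vowel and a following unstressed vowel) is not met → [t].
/u/ meets the environment for rule 2 (in an unstressed syllable) → [ə].
/o/ (between /n/ and /m/): in an unstressed syllable, so rule 2 applies → [ə].
/e/ (between /m/ and /d/): in an unstressed syllable, so rule 2 applies → [ə].
/d/ (between /e/ and /e/) fails the environment for rule 1, so it stays [d].
/e/ — between /d/ and /k/; rule 2 does not apply here → [e].
/e/ meets the environment for rule 2 (in an unstressed syllable) → [ə].

[tənəməˈdekə]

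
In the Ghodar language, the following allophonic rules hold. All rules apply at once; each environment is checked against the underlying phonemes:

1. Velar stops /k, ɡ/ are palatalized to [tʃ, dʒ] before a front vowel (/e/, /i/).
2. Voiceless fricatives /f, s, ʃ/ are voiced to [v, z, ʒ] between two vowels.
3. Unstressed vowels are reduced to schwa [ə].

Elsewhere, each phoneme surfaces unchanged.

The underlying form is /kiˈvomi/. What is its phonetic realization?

/k/ meets the environment for rule 1 (before a front vowel) → [tʃ].
/i/ — between /k/ and /v/, in an unstressed syllable — surfaces as [ə] (rule 3).
/v/ (between /i/ and /o/) is unaffected → [v].
/o/ (between /v/ and /m/) fails the environment for rule 3, so it stays [o].
/m/ — not in any rule's target class → [m].
/i/ meets the environment for rule 3 (in an unstressed syllable) → [ə].

[tʃəˈvomə]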